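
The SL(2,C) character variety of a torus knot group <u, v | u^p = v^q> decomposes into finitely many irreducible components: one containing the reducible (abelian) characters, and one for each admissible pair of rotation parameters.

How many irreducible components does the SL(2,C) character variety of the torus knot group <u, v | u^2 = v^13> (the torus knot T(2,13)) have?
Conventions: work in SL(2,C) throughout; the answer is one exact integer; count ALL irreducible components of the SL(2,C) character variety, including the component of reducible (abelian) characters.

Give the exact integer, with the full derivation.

For T(2,13): irreducibility forces the central element u^2 = v^13 to one of +I, -I.
On an irreducible component, tr(u) is locked at 2*cos(pi*alpha/2) for some alpha in 1..1, and tr(v) at 2*cos(pi*beta/13) for some beta in 1..12.
Consistency of u^2 = (-1)^alpha I with v^13 = (-1)^beta I forces alpha = beta (mod 2).
Counting: 1 odd alphas x 6 odd betas + 0 even alphas x 6 even betas = 6 + 0 = 6.
components with irreducible characters: 6; plus the single component of reducible (abelian) characters: total 7.

7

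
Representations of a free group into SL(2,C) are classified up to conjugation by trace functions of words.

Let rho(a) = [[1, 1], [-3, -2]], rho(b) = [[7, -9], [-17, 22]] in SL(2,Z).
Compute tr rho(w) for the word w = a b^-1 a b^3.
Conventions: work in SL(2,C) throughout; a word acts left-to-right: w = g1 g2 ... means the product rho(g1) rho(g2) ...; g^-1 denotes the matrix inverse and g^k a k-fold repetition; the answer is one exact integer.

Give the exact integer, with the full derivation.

rho(a) = [[1, 1], [-3, -2]]
... * rho(b^-1) = [[22, 9], [17, 7]]  ->  [[39, 16], [-100, -41]]
... * rho(a) = [[1, 1], [-3, -2]]  ->  [[-9, 7], [23, -18]]
... * rho(b) = [[7, -9], [-17, 22]]  ->  [[-182, 235], [467, -603]]
... * rho(b) = [[7, -9], [-17, 22]]  ->  [[-5269, 6808], [13520, -17469]]
... * rho(b) = [[7, -9], [-17, 22]]  ->  [[-152619, 197197], [391613, -505998]]
tr = -152619 + -505998 = -658617

-658617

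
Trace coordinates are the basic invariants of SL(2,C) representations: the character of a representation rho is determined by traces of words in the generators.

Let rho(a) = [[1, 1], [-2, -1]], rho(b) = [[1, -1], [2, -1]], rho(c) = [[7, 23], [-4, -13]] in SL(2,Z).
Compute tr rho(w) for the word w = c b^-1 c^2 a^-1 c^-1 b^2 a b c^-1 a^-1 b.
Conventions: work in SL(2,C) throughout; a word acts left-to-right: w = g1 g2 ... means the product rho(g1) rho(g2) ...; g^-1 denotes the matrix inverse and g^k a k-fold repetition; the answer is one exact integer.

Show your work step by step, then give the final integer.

72721746

rho(c) = [[7, 23], [-4, -13]]
... * rho(b^-1) = [[-1, 1], [-2, 1]]  ->  [[-53, 30], [30, -17]]
... * rho(c) = [[7, 23], [-4, -13]]  ->  [[-491, -1609], [278, 911]]
... * rho(c) = [[7, 23], [-4, -13]]  ->  [[2999, 9624], [-1698, -5449]]
... * rho(a^-1) = [[-1, -1], [2, 1]]  ->  [[16249, 6625], [-9200, -3751]]
... * rho(c^-1) = [[-13, -23], [4, 7]]  ->  [[-184737, -327352], [104596, 185343]]
... * rho(b) = [[1, -1], [2, -1]]  ->  [[-839441, 512089], [475282, -289939]]
... * rho(b) = [[1, -1], [2, -1]]  ->  [[184737, 327352], [-104596, -185343]]
... * rho(a) = [[1, 1], [-2, -1]]  ->  [[-469967, -142615], [266090, 80747]]
... * rho(b) = [[1, -1], [2, -1]]  ->  [[-755197, 612582], [427584, -346837]]
... * rho(c^-1) = [[-13, -23], [4, 7]]  ->  [[12267889, 21657605], [-6945940, -12262291]]
... * rho(a^-1) = [[-1, -1], [2, 1]]  ->  [[31047321, 9389716], [-17578642, -5316351]]
... * rho(b) = [[1, -1], [2, -1]]  ->  [[49826753, -40437037], [-28211344, 22894993]]
tr = 49826753 + 22894993 = 72721746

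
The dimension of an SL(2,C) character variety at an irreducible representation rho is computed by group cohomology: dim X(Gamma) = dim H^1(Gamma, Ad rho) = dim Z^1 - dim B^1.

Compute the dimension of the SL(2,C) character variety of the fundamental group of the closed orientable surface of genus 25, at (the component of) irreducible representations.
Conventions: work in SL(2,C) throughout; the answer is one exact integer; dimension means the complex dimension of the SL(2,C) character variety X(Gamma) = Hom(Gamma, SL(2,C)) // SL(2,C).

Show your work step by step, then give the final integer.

144

The genus-25 surface group: 2g = 50 generators, one relator prod [a_i, b_i].
Unconstrained cocycle data is one sl_2 vector per generator (150 dimensions), cut by the relator condition d_2(z) = 0.
d_2 is surjective at irreducible rho (its cokernel H^2 is dual to H^0 = 0), so dim Z^1 = 150 - 3 = 147.
As always at irreducible rho, dim B^1 = 3.
dim X = dim H^1 = 147 - 3 = 144.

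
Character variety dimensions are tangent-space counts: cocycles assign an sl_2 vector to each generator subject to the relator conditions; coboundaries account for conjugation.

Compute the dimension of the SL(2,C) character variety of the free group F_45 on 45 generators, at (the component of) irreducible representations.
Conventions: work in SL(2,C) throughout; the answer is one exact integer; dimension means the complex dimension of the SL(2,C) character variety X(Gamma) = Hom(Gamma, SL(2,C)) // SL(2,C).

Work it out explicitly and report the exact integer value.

132

Here Gamma is free of rank 45 — no relator constrains a cocycle.
So Z^1 = (sl_2)^45 in full: dim Z^1 = 135.
dim B^1 = 3: the coboundary map is injective because an irreducible image has centralizer 0 in sl_2.
dim H^1 = 135 - 3 = 132, which is dim X.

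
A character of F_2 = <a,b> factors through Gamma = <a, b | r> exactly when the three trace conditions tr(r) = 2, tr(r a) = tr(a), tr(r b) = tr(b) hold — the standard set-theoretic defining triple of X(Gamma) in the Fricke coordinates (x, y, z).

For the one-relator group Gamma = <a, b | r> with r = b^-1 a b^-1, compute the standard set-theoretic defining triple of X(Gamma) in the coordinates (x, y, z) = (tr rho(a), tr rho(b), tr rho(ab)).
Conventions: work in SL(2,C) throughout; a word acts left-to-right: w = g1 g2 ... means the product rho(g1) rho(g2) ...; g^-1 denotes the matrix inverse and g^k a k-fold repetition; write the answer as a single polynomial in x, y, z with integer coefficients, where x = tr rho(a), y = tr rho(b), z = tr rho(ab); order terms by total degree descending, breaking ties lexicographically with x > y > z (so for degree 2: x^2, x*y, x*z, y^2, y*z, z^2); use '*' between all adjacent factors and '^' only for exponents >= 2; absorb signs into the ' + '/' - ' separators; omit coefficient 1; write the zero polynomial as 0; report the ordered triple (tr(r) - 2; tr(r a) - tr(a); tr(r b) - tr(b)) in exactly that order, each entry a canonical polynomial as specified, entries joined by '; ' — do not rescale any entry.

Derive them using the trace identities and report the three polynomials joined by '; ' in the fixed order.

so tr(a b^-1) = tr(a) * tr(b) - tr(a b) = x*y - z
so tr(b^-1 a b^-1) = tr(a b^-1) * tr(b) - tr(a) = x*y^2 - y*z - x
reduce: tr(a^2) = tr(a) * tr(a) - tr(1)  (reduce the a square) = x^2 - 2
tr(a^2 b) = tr(a) * tr(b a) - tr(b)  (reduce the a square) = x*z - y
reduce: tr(a b^-1 a) = tr(a^2) * tr(b) - tr(a^2 b)  (eliminate b^-1) = x^2*y - x*z - y
reduce: tr(a b a b) = tr(b a) * tr(b a) - tr(1)  (split on b) = z^2 - 2
tr(a b^-1 a b) = tr(a b a) * tr(b) - tr(a b a b)  (eliminate b^-1) = x*y*z - y^2 - z^2 + 2
so tr(b^-1 a b^-1 a) = tr(a b^-1 a) * tr(b) - tr(a b^-1 a b)  (eliminate b^-1) = x^2*y^2 - 2*x*y*z + z^2 - 2
assemble the triple (tr(r) - 2; tr(r a) - x; tr(r b) - y)

x*y^2 - y*z - x - 2; x^2*y^2 - 2*x*y*z + z^2 - x - 2; x*y - y - z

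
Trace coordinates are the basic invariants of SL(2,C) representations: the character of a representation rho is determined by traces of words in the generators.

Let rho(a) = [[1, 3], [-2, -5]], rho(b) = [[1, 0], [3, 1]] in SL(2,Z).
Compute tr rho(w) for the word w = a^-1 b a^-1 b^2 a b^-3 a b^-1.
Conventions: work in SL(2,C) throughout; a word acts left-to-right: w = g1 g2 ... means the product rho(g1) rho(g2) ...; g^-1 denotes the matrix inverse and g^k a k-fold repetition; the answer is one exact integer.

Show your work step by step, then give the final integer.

rho(a^-1) = [[-5, -3], [2, 1]]
... * rho(b) = [[1, 0], [3, 1]]  ->  [[-14, -3], [5, 1]]
... * rho(a^-1) = [[-5, -3], [2, 1]]  ->  [[64, 39], [-23, -14]]
... * rho(b) = [[1, 0], [3, 1]]  ->  [[181, 39], [-65, -14]]
... * rho(b) = [[1, 0], [3, 1]]  ->  [[298, 39], [-107, -14]]
... * rho(a) = [[1, 3], [-2, -5]]  ->  [[220, 699], [-79, -251]]
... * rho(b^-1) = [[1, 0], [-3, 1]]  ->  [[-1877, 699], [674, -251]]
... * rho(b^-1) = [[1, 0], [-3, 1]]  ->  [[-3974, 699], [1427, -251]]
... * rho(b^-1) = [[1, 0], [-3, 1]]  ->  [[-6071, 699], [2180, -251]]
... * rho(a) = [[1, 3], [-2, -5]]  ->  [[-7469, -21708], [2682, 7795]]
... * rho(b^-1) = [[1, 0], [-3, 1]]  ->  [[57655, -21708], [-20703, 7795]]
tr = 57655 + 7795 = 65450

65450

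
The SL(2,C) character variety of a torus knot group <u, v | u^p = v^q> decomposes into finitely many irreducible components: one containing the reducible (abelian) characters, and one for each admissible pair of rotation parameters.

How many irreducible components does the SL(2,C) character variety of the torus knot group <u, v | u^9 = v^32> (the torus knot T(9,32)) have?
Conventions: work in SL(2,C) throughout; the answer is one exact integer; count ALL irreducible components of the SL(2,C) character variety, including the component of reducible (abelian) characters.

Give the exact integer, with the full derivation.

125

For T(9,32): irreducibility forces the central element u^9 = v^32 to one of +I, -I.
This locks tr(u) to 2*cos(pi*alpha/9), alpha in 1..8, and tr(v) to 2*cos(pi*beta/32), beta in 1..31, on each component of irreducible characters.
u^9 = (-1)^alpha I and v^32 = (-1)^beta I must agree, so alpha and beta have equal parity.
Enumerate parity-matched pairs: 4*16 odd-odd plus 4*15 even-even gives 124.
That is 124 components of irreducible characters, and with the reducible (abelian) component the total is 125.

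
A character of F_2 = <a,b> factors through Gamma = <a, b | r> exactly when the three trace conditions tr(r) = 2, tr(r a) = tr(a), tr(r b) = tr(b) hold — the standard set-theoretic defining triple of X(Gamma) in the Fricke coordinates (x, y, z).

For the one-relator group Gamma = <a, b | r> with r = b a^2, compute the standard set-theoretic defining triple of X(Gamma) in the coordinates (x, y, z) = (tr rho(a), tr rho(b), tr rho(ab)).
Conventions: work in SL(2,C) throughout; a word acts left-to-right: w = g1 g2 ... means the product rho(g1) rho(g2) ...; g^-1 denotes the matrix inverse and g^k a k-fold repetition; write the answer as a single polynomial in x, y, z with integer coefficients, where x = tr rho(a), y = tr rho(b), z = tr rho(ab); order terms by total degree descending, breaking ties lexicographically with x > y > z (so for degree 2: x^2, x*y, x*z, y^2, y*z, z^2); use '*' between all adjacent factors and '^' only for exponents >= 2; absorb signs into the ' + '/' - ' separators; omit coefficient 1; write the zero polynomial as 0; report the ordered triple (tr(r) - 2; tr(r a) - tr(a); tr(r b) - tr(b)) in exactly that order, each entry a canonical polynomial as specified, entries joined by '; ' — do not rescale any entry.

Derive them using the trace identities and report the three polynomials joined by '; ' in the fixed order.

x*z - y - 2; x^2*z - x*y - x - z; x*y*z - x^2 - y^2 - y + 2

trace(b a^2) = trace(a) trace(b a) - trace(b) = x*z - y
trace(b a^3) = trace(a) trace(b a^2) - trace(b a)  (reduce the a square) = x^2*z - x*y - z
trace(b^2 a) = trace(b) trace(a b) - trace(a)  (reduce the b square) = y*z - x
reduce: trace(b^2) = trace(b) trace(b) - trace(1)  (reduce the b square) = y^2 - 2
so trace(b a^2 b) = trace(a) trace(b^2 a) - trace(b^2)  (reduce the a square) = x*y*z - x^2 - y^2 + 2
assemble the triple (trace(r) - 2; trace(r a) - x; trace(r b) - y)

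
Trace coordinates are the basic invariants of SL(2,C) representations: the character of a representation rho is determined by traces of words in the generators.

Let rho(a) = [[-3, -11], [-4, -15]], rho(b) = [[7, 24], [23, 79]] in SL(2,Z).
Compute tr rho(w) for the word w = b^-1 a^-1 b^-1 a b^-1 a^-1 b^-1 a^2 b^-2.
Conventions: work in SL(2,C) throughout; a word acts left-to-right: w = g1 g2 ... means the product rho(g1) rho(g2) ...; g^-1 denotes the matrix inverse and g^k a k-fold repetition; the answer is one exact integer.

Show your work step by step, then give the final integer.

-27799674114076

rho(b^-1) = [[79, -24], [-23, 7]]
... * rho(a^-1) = [[-15, 11], [4, -3]]  ->  [[-1281, 941], [373, -274]]
... * rho(b^-1) = [[79, -24], [-23, 7]]  ->  [[-122842, 37331], [35769, -10870]]
... * rho(a) = [[-3, -11], [-4, -15]]  ->  [[219202, 791297], [-63827, -230409]]
... * rho(b^-1) = [[79, -24], [-23, 7]]  ->  [[-882873, 278231], [257074, -81015]]
... * rho(a^-1) = [[-15, 11], [4, -3]]  ->  [[14356019, -10546296], [-4180170, 3070859]]
... * rho(b^-1) = [[79, -24], [-23, 7]]  ->  [[1376690309, -418368528], [-400863187, 121820093]]
... * rho(a) = [[-3, -11], [-4, -15]]  ->  [[-2456596815, -8868065479], [715309189, 2582193662]]
... * rho(a) = [[-3, -11], [-4, -15]]  ->  [[42842052361, 160043547150], [-12474702215, -46601306009]]
... * rho(b^-1) = [[79, -24], [-23, 7]]  ->  [[-296479447931, 92095573386], [86328563222, -26816288903]]
... * rho(b^-1) = [[79, -24], [-23, 7]]  ->  [[-25540074574427, 7760175764046], [7436731139307, -2259599539649]]
tr = -25540074574427 + -2259599539649 = -27799674114076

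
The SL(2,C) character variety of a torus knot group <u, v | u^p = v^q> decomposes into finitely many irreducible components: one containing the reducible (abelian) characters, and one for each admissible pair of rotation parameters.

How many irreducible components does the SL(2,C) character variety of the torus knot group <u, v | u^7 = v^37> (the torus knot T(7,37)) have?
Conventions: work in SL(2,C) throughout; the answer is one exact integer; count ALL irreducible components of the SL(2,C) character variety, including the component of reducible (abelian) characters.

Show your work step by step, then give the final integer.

In the torus knot group T(7,37), u^7 = v^37 is central, so an irreducible representation sends it to +I or -I (Schur).
So on each irreducible component the traces are pinned: tr(u) = 2*cos(pi*alpha/7) with 1 <= alpha <= 6, tr(v) = 2*cos(pi*beta/37) with 1 <= beta <= 36.
u^7 = (-1)^alpha I and v^37 = (-1)^beta I must agree, so alpha and beta have equal parity.
Counting: 3 odd alphas x 18 odd betas + 3 even alphas x 18 even betas = 54 + 54 = 108.
components with irreducible characters: 108; plus the single component of reducible (abelian) characters: total 109.

109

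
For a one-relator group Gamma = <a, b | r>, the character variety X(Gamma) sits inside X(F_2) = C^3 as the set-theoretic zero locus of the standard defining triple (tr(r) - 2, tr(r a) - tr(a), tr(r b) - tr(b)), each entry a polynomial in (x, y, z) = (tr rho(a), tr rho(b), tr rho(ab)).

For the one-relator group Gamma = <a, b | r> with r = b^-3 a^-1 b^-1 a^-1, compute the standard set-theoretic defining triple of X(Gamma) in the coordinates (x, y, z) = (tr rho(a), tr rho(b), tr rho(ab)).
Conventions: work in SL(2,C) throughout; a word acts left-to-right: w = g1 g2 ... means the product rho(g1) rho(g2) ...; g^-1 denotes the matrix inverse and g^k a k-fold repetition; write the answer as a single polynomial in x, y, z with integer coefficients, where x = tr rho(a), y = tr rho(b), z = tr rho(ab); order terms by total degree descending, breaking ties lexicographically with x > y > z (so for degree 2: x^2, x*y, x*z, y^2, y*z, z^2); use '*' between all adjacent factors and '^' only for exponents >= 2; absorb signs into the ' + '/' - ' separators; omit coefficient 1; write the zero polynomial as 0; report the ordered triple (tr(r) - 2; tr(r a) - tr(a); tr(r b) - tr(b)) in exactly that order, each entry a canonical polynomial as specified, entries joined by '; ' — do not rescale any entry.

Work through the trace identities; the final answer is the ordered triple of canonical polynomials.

y^2*z^2 - x*y*z - y^2 - z^2; y^3*z - x*y^2 - 2*y*z; y*z^2 - x*z - 2*y

tr(b^-1) = tr(b) = y
tr(b^-1 a) = tr(a) tr(b) - tr(a b) = x*y - z
tr(b^-1 a^-1) = tr(b^-1) tr(a) - tr(b^-1 a) = z
tr(b^-1 a^-1 b^-1) = tr(b^-1 a^-1) tr(b) - tr(b^-1 a^-1 b) = y*z - x
tr(b^-2 a^-1 b^-1) = tr(b^-1 a^-1 b^-1) tr(b) - tr(b^-1 a^-1) = y^2*z - x*y - z
tr(b^-3 a^-1 b^-1) = tr(b^-2 a^-1 b^-1) tr(b) - tr(b^-2 a^-1) = y^3*z - x*y^2 - 2*y*z + x
tr(b^-2 a) = tr(a b^-1) tr(b) - tr(a) = x*y^2 - y*z - x
tr(b^-1 a b^-2) = tr(b^-2 a) tr(b) - tr(b^-2 a b) = x*y^3 - y^2*z - 2*x*y + z
tr(a^2) = tr(a) tr(a) - tr(1) = x^2 - 2
tr(a^2 b) = tr(a) tr(b a) - tr(b) = x*z - y
tr(a b^-1 a) = tr(a^2) tr(b) - tr(a^2 b) = x^2*y - x*z - y
tr(a b a b) = tr(b a) tr(b a) - tr(1) = z^2 - 2
tr(a b^-1 a b) = tr(a b a) tr(b) - tr(a b a b) = x*y*z - y^2 - z^2 + 2
tr(a b^-1 a b^-1) = tr(a b^-1 a) tr(b) - tr(a b^-1 a b) = x^2*y^2 - 2*x*y*z + z^2 - 2
tr(b^-1 a b^-2 a) = tr(a b^-1 a b^-1) tr(b) - tr(a b^-1 a) = x^2*y^3 - 2*x*y^2*z - x^2*y + y*z^2 + x*z - y
tr(b^-1 a^-1 b^-1 a b^-1) = tr(b^-1 a b^-2) tr(a) - tr(b^-1 a b^-2 a) = x*y^2*z - x^2*y - y*z^2 + y
tr(a b^-1 a^-1 b) = tr(b a b^-1) tr(a) - tr(b a b^-1 a) = -x*y*z + x^2 + y^2 + z^2 - 2
tr(b^-1 a^-1 b^-1 a) = tr(a b^-1 a^-1) tr(b) - tr(a b^-1 a^-1 b) = x*y*z - x^2 - z^2 + 2
tr(b^-3 a^-1 b^-1 a) = tr(b^-1 a^-1 b^-1 a b^-1) tr(b) - tr(b^-1 a^-1 b^-1 a) = x*y^3*z - x^2*y^2 - y^2*z^2 - x*y*z + x^2 + y^2 + z^2 - 2
tr(b^-3 a^-1 b^-1 a^-1) = tr(b^-3 a^-1 b^-1) tr(a) - tr(b^-3 a^-1 b^-1 a) = y^2*z^2 - x*y*z - y^2 - z^2 + 2
tr(b^-2) = tr(b^-1) tr(b) - tr(1) = y^2 - 2
tr(a^-1 b^-2 a^-1) = tr(b^-2 a^-1) tr(a) - tr(b^-2) = x*y*z - x^2 - y^2 + 2
tr(b^-2 a^-1 b a) = tr(a^-1 b a b^-1) tr(b) - tr(a^-1 b a) = -x*y^2*z + x^2*y + y^3 + y*z^2 - 3*y
tr(a^-1 b^-2 a^-1 b) = tr(b^-2 a^-1 b) tr(a) - tr(b^-2 a^-1 b a) = x*y^2*z - x^2*y - y^3 - y*z^2 + x*z + 3*y
tr(b^-2 a^-1 b^-1 a^-1) = tr(a^-1 b^-2 a^-1) tr(b) - tr(a^-1 b^-2 a^-1 b) = y*z^2 - x*z - y
assemble the triple (tr(r) - 2; tr(r a) - x; tr(r b) - y)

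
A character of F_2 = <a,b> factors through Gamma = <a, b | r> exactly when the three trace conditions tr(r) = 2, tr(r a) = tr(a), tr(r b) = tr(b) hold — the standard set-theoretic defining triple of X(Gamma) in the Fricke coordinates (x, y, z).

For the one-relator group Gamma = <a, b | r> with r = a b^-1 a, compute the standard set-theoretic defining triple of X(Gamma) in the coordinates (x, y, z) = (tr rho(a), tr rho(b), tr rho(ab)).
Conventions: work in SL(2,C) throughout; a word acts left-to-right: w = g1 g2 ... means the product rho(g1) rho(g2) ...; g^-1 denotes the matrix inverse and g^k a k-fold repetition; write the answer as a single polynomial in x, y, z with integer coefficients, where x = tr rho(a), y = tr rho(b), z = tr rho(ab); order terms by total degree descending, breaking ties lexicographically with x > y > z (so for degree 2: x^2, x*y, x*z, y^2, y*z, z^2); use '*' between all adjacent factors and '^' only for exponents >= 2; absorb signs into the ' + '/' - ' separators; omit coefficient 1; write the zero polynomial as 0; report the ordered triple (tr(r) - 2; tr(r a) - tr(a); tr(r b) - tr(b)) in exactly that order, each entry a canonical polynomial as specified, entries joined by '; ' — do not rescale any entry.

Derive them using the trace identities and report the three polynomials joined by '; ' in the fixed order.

x^2*y - x*z - y - 2; x^3*y - x^2*z - 2*x*y - x + z; x*y*z - y^2 - z^2 - y + 2

apply: trace(a^2) = trace(a) trace(a) - trace(1)  (reduce the a square) = x^2 - 2
use: trace(a^2 b) = trace(a) trace(b a) - trace(b)  (reduce the a square) = x*z - y
use: trace(a b^-1 a) = trace(a^2) trace(b) - trace(a^2 b)  (eliminate b^-1) = x^2*y - x*z - y
trace(a^3) = trace(a) trace(a^2) - trace(a)  (reduce the a square) = x^3 - 3*x
use: trace(a^3 b) = trace(a) trace(a b a) - trace(a b)  (reduce the a square) = x^2*z - x*y - z
trace(a b^-1 a^2) = trace(a^3) trace(b) - trace(a^3 b)  (eliminate b^-1) = x^3*y - x^2*z - 2*x*y + z
trace(a b a b) = trace(a b) trace(a b) - trace(1)   [split at repeated a] = z^2 - 2
use: trace(a b^-1 a b) = trace(a b a) trace(b) - trace(a b a b) = x*y*z - y^2 - z^2 + 2
assemble the triple (trace(r) - 2; trace(r a) - x; trace(r b) - y)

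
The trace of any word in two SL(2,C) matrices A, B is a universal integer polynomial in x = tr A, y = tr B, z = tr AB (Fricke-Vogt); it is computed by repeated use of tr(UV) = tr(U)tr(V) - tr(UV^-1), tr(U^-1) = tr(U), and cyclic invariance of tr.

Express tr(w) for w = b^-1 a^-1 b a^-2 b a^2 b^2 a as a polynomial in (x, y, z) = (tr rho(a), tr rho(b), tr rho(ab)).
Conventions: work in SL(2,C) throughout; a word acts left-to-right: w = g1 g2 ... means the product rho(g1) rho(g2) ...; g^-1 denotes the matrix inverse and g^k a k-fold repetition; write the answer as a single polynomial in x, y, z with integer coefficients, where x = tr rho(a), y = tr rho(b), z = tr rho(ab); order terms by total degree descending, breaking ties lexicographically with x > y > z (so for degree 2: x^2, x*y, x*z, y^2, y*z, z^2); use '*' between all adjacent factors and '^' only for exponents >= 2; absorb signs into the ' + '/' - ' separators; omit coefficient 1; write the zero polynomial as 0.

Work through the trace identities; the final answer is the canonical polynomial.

tr(b^2 a) = tr(b) * tr(a b) - tr(a) = y*z - x
tr(b^2) = tr(b) * tr(b) - tr(1) = y^2 - 2
apply: tr(a^2 b^2) = tr(a) * tr(b^2 a) - tr(b^2) = x*y*z - x^2 - y^2 + 2
tr(a^2 b) = tr(a) * tr(b a) - tr(b) = x*z - y
apply: tr(b a^2 b^2) = tr(b) * tr(a^2 b^2) - tr(a^2 b) = x*y^2*z - x^2*y - y^3 - x*z + 3*y
use: tr(a b a b) = tr(a b) * tr(a b) - tr(1) = z^2 - 2
apply: tr(b^2 a b a) = tr(b) * tr(a b a b) - tr(a b a) = y*z^2 - x*z - y
apply: tr(b^2 a b) = tr(b) * tr(a b^2) - tr(a b) = y^2*z - x*y - z
use: tr(b a^2 b^2 a) = tr(a) * tr(b^2 a b a) - tr(b^2 a b) = x*y*z^2 - x^2*z - y^2*z + z
use: tr(a^-1 b a^2 b^2) = tr(b a^2 b^2) * tr(a) - tr(b a^2 b^2 a) = x^2*y^2*z - x^3*y - x*y^3 - x*y*z^2 + y^2*z + 3*x*y - z
apply: tr(a b^2 a^2 b) = tr(a) * tr(b a b^2 a) - tr(b a b^2) = x*y*z^2 - x^2*z - y^2*z + z
use: tr(a^3 b) = tr(a) * tr(b a^2) - tr(b a) = x^2*z - x*y - z
tr(a^2) = tr(a) * tr(a) - tr(1) = x^2 - 2
use: tr(a^3) = tr(a) * tr(a^2) - tr(a) = x^3 - 3*x
tr(a b^2 a^2) = tr(b) * tr(a^3 b) - tr(a^3) = x^2*y*z - x^3 - x*y^2 - y*z + 3*x
tr(b^2 a^2 b^2 a) = tr(b) * tr(a b^2 a^2 b) - tr(a b^2 a^2) = x*y^2*z^2 - 2*x^2*y*z - y^3*z + x^3 + x*y^2 + 2*y*z - 3*x
tr(b^4 a) = tr(b) * tr(b^2 a b) - tr(b^2 a) = y^3*z - x*y^2 - 2*y*z + x
tr(b^3) = tr(b) * tr(b^2) - tr(b) = y^3 - 3*y
tr(b^4) = tr(b) * tr(b^3) - tr(b^2) = y^4 - 4*y^2 + 2
tr(b^2 a^2 b^2) = tr(a) * tr(b^4 a) - tr(b^4) = x*y^3*z - x^2*y^2 - y^4 - 2*x*y*z + x^2 + 4*y^2 - 2
use: tr(b a^2 b^2 a^2 b) = tr(a) * tr(b^2 a^2 b^2 a) - tr(b^2 a^2 b^2) = x^2*y^2*z^2 - 2*x^3*y*z - 2*x*y^3*z + x^4 + 2*x^2*y^2 + y^4 + 4*x*y*z - 4*x^2 - 4*y^2 + 2
tr(b a b a b a) = tr(b a b a) * tr(b a) - tr(a b) = z^3 - 3*z
apply: tr(a^2 b a b a b) = tr(a) * tr(b a b a b a) - tr(b a b a b) = x*z^3 - y*z^2 - 2*x*z + y
tr(b a b a^2) = tr(a) * tr(b a b a) - tr(b a b) = x*z^2 - y*z - x
apply: tr(a^2 b a b a) = tr(a) * tr(b a b a^2) - tr(b a b a) = x^2*z^2 - x*y*z - x^2 - z^2 + 2
apply: tr(b^2 a^2 b a b a) = tr(b) * tr(a^2 b a b a b) - tr(a^2 b a b a) = x*y*z^3 - x^2*z^2 - y^2*z^2 - x*y*z + x^2 + y^2 + z^2 - 2
tr(b a b^3 a) = tr(b) * tr(a b a b^2) - tr(a b a b) = y^2*z^2 - x*y*z - y^2 - z^2 + 2
apply: tr(b^2 a^2 b a b) = tr(a) * tr(b a b^3 a) - tr(b a b^3) = x*y^2*z^2 - x^2*y*z - y^3*z - x*z^2 + 2*y*z + x
tr(b a^2 b^2 a^2 b a) = tr(a) * tr(b^2 a^2 b a b a) - tr(b^2 a^2 b a b) = x^2*y*z^3 - x^3*z^2 - 2*x*y^2*z^2 + y^3*z + x^3 + x*y^2 + 2*x*z^2 - 2*y*z - 3*x
use: tr(a^-1 b a^2 b^2 a^2 b) = tr(b a^2 b^2 a^2 b) * tr(a) - tr(b a^2 b^2 a^2 b a) = x^3*y^2*z^2 - 2*x^4*y*z - 2*x^2*y^3*z - x^2*y*z^3 + x^5 + 2*x^3*y^2 + x^3*z^2 + x*y^4 + 2*x*y^2*z^2 + 4*x^2*y*z - y^3*z - 5*x^3 - 5*x*y^2 - 2*x*z^2 + 2*y*z + 5*x
use: tr(a b a^-2 b a^2 b^2 a) = tr(a^-1 b a^2 b^2 a^2 b) * tr(a) - tr(a^-1 b a^2 b^2 a^2 b a) = x^4*y^2*z^2 - 2*x^5*y*z - 2*x^3*y^3*z - x^3*y*z^3 + x^6 + 2*x^4*y^2 + x^4*z^2 + x^2*y^4 + x^2*y^2*z^2 + 6*x^3*y*z + x*y^3*z - 6*x^4 - 7*x^2*y^2 - 2*x^2*z^2 - y^4 - 2*x*y*z + 9*x^2 + 4*y^2 - 2
tr(a^3 b a) = tr(a) * tr(b a^3) - tr(b a^2) = x^3*z - x^2*y - 2*x*z + y
use: tr(a b a b^2 a^2) = tr(b) * tr(a^3 b a b) - tr(a^3 b a) = x^2*y*z^2 - x^3*z - x*y^2*z - y*z^2 + 2*x*z + y
use: tr(b a^2 b^2 a b a b) = tr(b) * tr(a b a b^2 a^2 b) - tr(a b a b^2 a^2) = x*y^2*z^3 - 2*x^2*y*z^2 - y^3*z^2 + x^3*z + x^2*y + y^3 + 2*y*z^2 - 2*x*z - 3*y
use: tr(b a b a b a b a) = tr(a b) * tr(a b a b a b) - tr(a^-1 b^-1 a^-1 b^-1) = z^4 - 4*z^2 + 2
tr(b a b a b a b) = tr(b) * tr(a b a b a b) - tr(a b a b a) = y*z^3 - x*z^2 - 2*y*z + x
tr(a b a b a b a^2 b) = tr(a) * tr(b a b a b a b a) - tr(b a b a b a b) = x*z^4 - y*z^3 - 3*x*z^2 + 2*y*z + x
tr(a b a b a b a^2) = tr(a) * tr(a b a b a b a) - tr(a b a b a b) = x^2*z^3 - x*y*z^2 - 2*x^2*z - z^3 + x*y + 3*z
use: tr(b a^2 b^2 a b a b a) = tr(b) * tr(a b a b a b a^2 b) - tr(a b a b a b a^2) = x*y*z^4 - x^2*z^3 - y^2*z^3 - 2*x*y*z^2 + 2*x^2*z + 2*y^2*z + z^3 - 3*z
tr(b a^2 b^2 a b a b a^-1) = tr(b a^2 b^2 a b a b) * tr(a) - tr(b a^2 b^2 a b a b a) = x^2*y^2*z^3 - 2*x^3*y*z^2 - x*y^3*z^2 - x*y*z^4 + x^4*z + x^2*z^3 + y^2*z^3 + x^3*y + x*y^3 + 4*x*y*z^2 - 4*x^2*z - 2*y^2*z - z^3 - 3*x*y + 3*z
use: tr(a b a^-2 b a^2 b^2 a b) = tr(b a^2 b^2 a b a b a^-1) * tr(a) - tr(b a^2 b^2 a b a b) = x^3*y^2*z^3 - 2*x^4*y*z^2 - x^2*y^3*z^2 - x^2*y*z^4 + x^5*z + x^3*z^3 + x^4*y + x^2*y^3 + 6*x^2*y*z^2 + y^3*z^2 - 5*x^3*z - 2*x*y^2*z - x*z^3 - 4*x^2*y - y^3 - 2*y*z^2 + 5*x*z + 3*y
tr(b a^-2 b a^2 b^2 a b^-1 a) = tr(a b a^-2 b a^2 b^2 a) * tr(b) - tr(a b a^-2 b a^2 b^2 a b) = x^4*y^3*z^2 - 2*x^5*y^2*z - 2*x^3*y^4*z - 2*x^3*y^2*z^3 + x^6*y + 2*x^4*y^3 + 3*x^4*y*z^2 + x^2*y^5 + 2*x^2*y^3*z^2 + x^2*y*z^4 - x^5*z + 6*x^3*y^2*z - x^3*z^3 + x*y^4*z - 7*x^4*y - 8*x^2*y^3 - 8*x^2*y*z^2 - y^5 - y^3*z^2 + 5*x^3*z + x*z^3 + 13*x^2*y + 5*y^3 + 2*y*z^2 - 5*x*z - 5*y
tr(b^-1 a^-1 b a^-2 b a^2 b^2 a) = tr(b a^-2 b a^2 b^2 a b^-1) * tr(a) - tr(b a^-2 b a^2 b^2 a b^-1 a) = -x^4*y^3*z^2 + 2*x^5*y^2*z + 2*x^3*y^4*z + 2*x^3*y^2*z^3 - x^6*y - 2*x^4*y^3 - 3*x^4*y*z^2 - x^2*y^5 - 2*x^2*y^3*z^2 - x^2*y*z^4 + x^5*z - 5*x^3*y^2*z + x^3*z^3 - x*y^4*z + 6*x^4*y + 7*x^2*y^3 + 7*x^2*y*z^2 + y^5 + y^3*z^2 - 5*x^3*z + x*y^2*z - x*z^3 - 10*x^2*y - 5*y^3 - 2*y*z^2 + 4*x*z + 5*y

-x^4*y^3*z^2 + 2*x^5*y^2*z + 2*x^3*y^4*z + 2*x^3*y^2*z^3 - x^6*y - 2*x^4*y^3 - 3*x^4*y*z^2 - x^2*y^5 - 2*x^2*y^3*z^2 - x^2*y*z^4 + x^5*z - 5*x^3*y^2*z + x^3*z^3 - x*y^4*z + 6*x^4*y + 7*x^2*y^3 + 7*x^2*y*z^2 + y^5 + y^3*z^2 - 5*x^3*z + x*y^2*z - x*z^3 - 10*x^2*y - 5*y^3 - 2*y*z^2 + 4*x*z + 5*y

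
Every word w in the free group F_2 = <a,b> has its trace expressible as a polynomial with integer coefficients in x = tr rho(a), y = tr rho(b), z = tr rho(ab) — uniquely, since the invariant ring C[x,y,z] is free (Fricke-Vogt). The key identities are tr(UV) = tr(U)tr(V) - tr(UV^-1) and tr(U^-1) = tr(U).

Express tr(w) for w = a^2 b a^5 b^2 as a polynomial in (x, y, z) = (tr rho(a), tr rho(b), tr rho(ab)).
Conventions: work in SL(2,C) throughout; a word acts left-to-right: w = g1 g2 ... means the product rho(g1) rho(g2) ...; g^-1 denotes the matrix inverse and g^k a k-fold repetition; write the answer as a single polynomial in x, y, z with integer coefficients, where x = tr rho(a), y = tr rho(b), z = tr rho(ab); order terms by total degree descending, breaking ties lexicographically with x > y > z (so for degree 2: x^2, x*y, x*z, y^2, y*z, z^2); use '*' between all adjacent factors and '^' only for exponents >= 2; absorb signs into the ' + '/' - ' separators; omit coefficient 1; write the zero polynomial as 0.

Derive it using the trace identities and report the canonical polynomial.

trace(a b a b) = trace(a b) * trace(a b) - trace(1) = z^2 - 2
trace(a b a) = trace(a) * trace(b a) - trace(b) = x*z - y
trace(b^2 a b a) = trace(b) * trace(a b a b) - trace(a b a) = y*z^2 - x*z - y
trace(b a b) = trace(b) * trace(a b) - trace(a) = y*z - x
trace(b^2 a b) = trace(b) * trace(b a b) - trace(b a) = y^2*z - x*y - z
trace(b a^2 b^2 a) = trace(a) * trace(b^2 a b a) - trace(b^2 a b) = x*y*z^2 - x^2*z - y^2*z + z
trace(b^2) = trace(b) * trace(b) - trace(1) = y^2 - 2
trace(b^3) = trace(b) * trace(b^2) - trace(b) = y^3 - 3*y
trace(b a^2 b^2) = trace(a) * trace(b^3 a) - trace(b^3) = x*y^2*z - x^2*y - y^3 - x*z + 3*y
trace(b^2 a^2 b a^2) = trace(a) * trace(b a^2 b^2 a) - trace(b a^2 b^2) = x^2*y*z^2 - x^3*z - 2*x*y^2*z + x^2*y + y^3 + 2*x*z - 3*y
trace(a^2 b a b) = trace(a) * trace(b a b a) - trace(b a b) = x*z^2 - y*z - x
trace(a^2 b a) = trace(a) * trace(b a^2) - trace(b a) = x^2*z - x*y - z
trace(b^2 a^2 b a) = trace(b) * trace(a^2 b a b) - trace(a^2 b a) = x*y*z^2 - x^2*z - y^2*z + z
trace(b^2 a^2 b a^3) = trace(a) * trace(b^2 a^2 b a^2) - trace(b^2 a^2 b a) = x^3*y*z^2 - x^4*z - 2*x^2*y^2*z + x^3*y + x*y^3 - x*y*z^2 + 3*x^2*z + y^2*z - 3*x*y - z
trace(a^2 b^2 a^2 b a^2) = trace(a) * trace(b^2 a^2 b a^3) - trace(b^2 a^2 b a^2) = x^4*y*z^2 - x^5*z - 2*x^3*y^2*z + x^4*y + x^2*y^3 - 2*x^2*y*z^2 + 4*x^3*z + 3*x*y^2*z - 4*x^2*y - y^3 - 3*x*z + 3*y
trace(a^2 b a^5 b^2) = trace(a) * trace(a^2 b^2 a^2 b a^2) - trace(a^2 b^2 a^2 b a) = x^5*y*z^2 - x^6*z - 2*x^4*y^2*z + x^5*y + x^3*y^3 - 3*x^3*y*z^2 + 5*x^4*z + 5*x^2*y^2*z - 5*x^3*y - 2*x*y^3 + x*y*z^2 - 6*x^2*z - y^2*z + 6*x*y + z

x^5*y*z^2 - x^6*z - 2*x^4*y^2*z + x^5*y + x^3*y^3 - 3*x^3*y*z^2 + 5*x^4*z + 5*x^2*y^2*z - 5*x^3*y - 2*x*y^3 + x*y*z^2 - 6*x^2*z - y^2*z + 6*x*y + z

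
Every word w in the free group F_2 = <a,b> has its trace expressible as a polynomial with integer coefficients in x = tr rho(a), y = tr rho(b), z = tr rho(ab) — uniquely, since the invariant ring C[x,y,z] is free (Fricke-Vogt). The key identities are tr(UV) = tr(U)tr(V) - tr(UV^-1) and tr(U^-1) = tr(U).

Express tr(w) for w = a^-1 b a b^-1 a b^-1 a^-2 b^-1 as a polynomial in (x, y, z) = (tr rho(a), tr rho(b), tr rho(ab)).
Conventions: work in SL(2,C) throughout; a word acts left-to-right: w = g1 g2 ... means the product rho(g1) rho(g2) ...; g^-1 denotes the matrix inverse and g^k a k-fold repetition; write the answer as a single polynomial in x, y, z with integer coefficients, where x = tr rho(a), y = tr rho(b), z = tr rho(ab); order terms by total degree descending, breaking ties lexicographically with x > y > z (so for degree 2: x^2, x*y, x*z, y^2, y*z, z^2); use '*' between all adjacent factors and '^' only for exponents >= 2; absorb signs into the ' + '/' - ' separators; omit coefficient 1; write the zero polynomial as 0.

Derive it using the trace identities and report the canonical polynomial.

-x^3*y^2*z^2 + x^4*y*z + 2*x^2*y^3*z + 2*x^2*y*z^3 - x^3*y^2 - x^3*z^2 - x*y^4 - 3*x*y^2*z^2 - x*z^4 - 3*x^2*y*z + y^3*z + y*z^3 + 4*x*y^2 + 4*x*z^2 - 3*y*z - x

tr(a b^-1) = tr(a) * tr(b) - tr(a b) = x*y - z
tr(a^2) = tr(a) * tr(a) - tr(1) = x^2 - 2
tr(b a b a) = tr(a b) * tr(a b) - tr(1)   [split at repeated a] = z^2 - 2
tr(b a b) = tr(b) * tr(a b) - tr(a) = y*z - x
use: tr(a b a^2 b) = tr(a) * tr(b a b a) - tr(b a b) = x*z^2 - y*z - x
tr(b a^2) = tr(a) * tr(b a) - tr(b) = x*z - y
apply: tr(a b a^2) = tr(a) * tr(b a^2) - tr(b a) = x^2*z - x*y - z
tr(b a b a^2 b) = tr(b) * tr(a b a^2 b) - tr(a b a^2) = x*y*z^2 - x^2*z - y^2*z + z
tr(b a b a b a) = tr(b a) * tr(b a b a) - tr(b^-1 a^-1)   [split at repeated b] = z^3 - 3*z
use: tr(b a b a b) = tr(b) * tr(a b a b) - tr(a b a) = y*z^2 - x*z - y
apply: tr(b a b a^2 b a) = tr(a) * tr(b a b a b a) - tr(b a b a b) = x*z^3 - y*z^2 - 2*x*z + y
use: tr(a^-1 b a b a^2 b) = tr(b a b a^2 b) * tr(a) - tr(b a b a^2 b a) = x^2*y*z^2 - x^3*z - x*y^2*z - x*z^3 + y*z^2 + 3*x*z - y
use: tr(a b a^2 b^-1 a^-1 b) = tr(a^-1 b a b a^2) * tr(b) - tr(a^-1 b a b a^2 b) = -x^2*y*z^2 + x^3*z + x*y^2*z + x*z^3 - 3*x*z - y
tr(b a^2 b^-1 a^-1 b^-1 a) = tr(a b a^2 b^-1 a^-1) * tr(b) - tr(a b a^2 b^-1 a^-1 b) = x^2*y*z^2 - x^3*z - x*y^2*z - x*z^3 + x^2*y + 3*x*z - y
apply: tr(a b^-1 a^-1 b^-1 a^-1 b a) = tr(b a^2 b^-1 a^-1 b^-1) * tr(a) - tr(b a^2 b^-1 a^-1 b^-1 a) = -x^2*y*z^2 + x^3*z + x*y^2*z + x*z^3 - 4*x*z + y
tr(b a b a b a b) = tr(b) * tr(a b a b a b) - tr(a b a b a) = y*z^3 - x*z^2 - 2*y*z + x
tr(b a b a b a b a) = tr(a b a b) * tr(a b a b) - tr(1)   [split at repeated a] = z^4 - 4*z^2 + 2
use: tr(a b a b a b a^-1 b) = tr(b a b a b a b) * tr(a) - tr(b a b a b a b a) = x*y*z^3 - x^2*z^2 - z^4 - 2*x*y*z + x^2 + 4*z^2 - 2
use: tr(a^-1 b^-1 a b a b a b) = tr(a b a b a b a^-1) * tr(b) - tr(a b a b a b a^-1 b) = -x*y*z^3 + x^2*z^2 + y^2*z^2 + z^4 + x*y*z - x^2 - y^2 - 4*z^2 + 2
use: tr(b a b a b^-1 a^-1 b^-1 a) = tr(a^-1 b^-1 a b a b a) * tr(b) - tr(a^-1 b^-1 a b a b a b) = x*y*z^3 - x^2*z^2 - y^2*z^2 - z^4 + x^2 + 4*z^2 - 2
tr(a b^-1 a^-1 b^-1 a^-1 b a b) = tr(b a b a b^-1 a^-1 b^-1) * tr(a) - tr(b a b a b^-1 a^-1 b^-1 a) = -x*y*z^3 + x^2*z^2 + y^2*z^2 + z^4 - 4*z^2 + 2
tr(b^-1 a^-1 b a b^-1 a b^-1 a^-1) = tr(a b^-1 a^-1 b^-1 a^-1 b a) * tr(b) - tr(a b^-1 a^-1 b^-1 a^-1 b a b) = -x^2*y^2*z^2 + x^3*y*z + x*y^3*z + 2*x*y*z^3 - x^2*z^2 - y^2*z^2 - z^4 - 4*x*y*z + y^2 + 4*z^2 - 2
tr(a b^-1 a) = tr(a^2) * tr(b) - tr(a^2 b) = x^2*y - x*z - y
tr(a b^-1 a b) = tr(a b a) * tr(b) - tr(a b a b) = x*y*z - y^2 - z^2 + 2
tr(a b^-1 a b^-1) = tr(a b^-1 a) * tr(b) - tr(a b^-1 a b) = x^2*y^2 - 2*x*y*z + z^2 - 2
tr(a b a b^-1 a) = tr(a^2 b a) * tr(b) - tr(a^2 b a b) = x^2*y*z - x*y^2 - x*z^2 + x
tr(a b a b^-1 a b) = tr(a b a b a) * tr(b) - tr(a b a b a b) = x*y*z^2 - y^2*z - z^3 - x*y + 3*z
tr(a b a b^-1 a b^-1) = tr(a b a b^-1 a) * tr(b) - tr(a b a b^-1 a b) = x^2*y^2*z - x*y^3 - 2*x*y*z^2 + y^2*z + z^3 + 2*x*y - 3*z
tr(b a b^-1 a b^-2 a) = tr(a b a b^-1 a b^-1) * tr(b) - tr(a b a b^-1 a) = x^2*y^3*z - x*y^4 - 2*x*y^2*z^2 - x^2*y*z + y^3*z + y*z^3 + 3*x*y^2 + x*z^2 - 3*y*z - x
use: tr(b^-1 a^-1 b a b^-1 a b^-1) = tr(b a b^-1 a b^-2) * tr(a) - tr(b a b^-1 a b^-2 a) = -x^2*y^3*z + x^3*y^2 + x*y^4 + 2*x*y^2*z^2 - x^2*y*z - y^3*z - y*z^3 - 3*x*y^2 + 3*y*z - x
tr(a^-1 b a b^-1 a b^-1 a^-2 b^-1) = tr(b^-1 a^-1 b a b^-1 a b^-1 a^-1) * tr(a) - tr(b^-1 a^-1 b a b^-1 a b^-1) = -x^3*y^2*z^2 + x^4*y*z + 2*x^2*y^3*z + 2*x^2*y*z^3 - x^3*y^2 - x^3*z^2 - x*y^4 - 3*x*y^2*z^2 - x*z^4 - 3*x^2*y*z + y^3*z + y*z^3 + 4*x*y^2 + 4*x*z^2 - 3*y*z - x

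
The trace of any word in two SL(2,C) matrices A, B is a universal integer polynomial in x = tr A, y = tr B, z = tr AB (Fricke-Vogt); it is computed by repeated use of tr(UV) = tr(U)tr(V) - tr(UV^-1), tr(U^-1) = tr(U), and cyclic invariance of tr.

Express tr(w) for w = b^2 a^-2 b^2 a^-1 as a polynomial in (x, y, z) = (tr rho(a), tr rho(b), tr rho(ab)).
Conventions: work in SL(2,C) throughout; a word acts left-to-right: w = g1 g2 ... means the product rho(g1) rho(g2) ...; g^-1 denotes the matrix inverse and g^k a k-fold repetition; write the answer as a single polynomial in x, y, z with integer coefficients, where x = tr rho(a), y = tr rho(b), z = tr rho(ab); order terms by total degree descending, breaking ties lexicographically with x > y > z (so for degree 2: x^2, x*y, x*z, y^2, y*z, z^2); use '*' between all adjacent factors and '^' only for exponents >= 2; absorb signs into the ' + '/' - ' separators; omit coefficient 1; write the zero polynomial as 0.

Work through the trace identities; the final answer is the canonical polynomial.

x^3*y^4 - 2*x^2*y^3*z - 2*x^3*y^2 - x*y^4 + x*y^2*z^2 + 2*x^2*y*z + y^3*z + x^3 + 3*x*y^2 - 2*y*z - 3*x

tr(b^2) = tr(b) * tr(b) - tr(1)   [square of b] = y^2 - 2
reduce: tr(b^3) = tr(b) * tr(b^2) - tr(b)   [square of b] = y^3 - 3*y
so tr(b^4) = tr(b) * tr(b^3) - tr(b^2)   [square of b] = y^4 - 4*y^2 + 2
so tr(b a b) = tr(b) * tr(a b) - tr(a)   [square of b] = y*z - x
tr(b a b^2) = tr(b) * tr(b a b) - tr(b a)   [square of b] = y^2*z - x*y - z
reduce: tr(b^4 a) = tr(b) * tr(b a b^2) - tr(b a b)   [square of b] = y^3*z - x*y^2 - 2*y*z + x
reduce: tr(b^2 a^-1 b^2) = tr(b^4) * tr(a) - tr(b^4 a)   [inverse elimination on a] = x*y^4 - y^3*z - 3*x*y^2 + 2*y*z + x
so tr(a b a b) = tr(b a) * tr(b a) - tr(1)   [split at a repeated b] = z^2 - 2
tr(a b a) = tr(a) * tr(b a) - tr(b)   [square of a] = x*z - y
tr(a b^2 a b) = tr(b) * tr(a b a b) - tr(a b a)   [square of b] = y*z^2 - x*z - y
tr(a^2) = tr(a) * tr(a) - tr(1)   [square of a] = x^2 - 2
tr(a b^2 a) = tr(b) * tr(a^2 b) - tr(a^2)   [square of b] = x*y*z - x^2 - y^2 + 2
reduce: tr(b^2 a b^2 a) = tr(b) * tr(a b^2 a b) - tr(a b^2 a)   [square of b] = y^2*z^2 - 2*x*y*z + x^2 - 2
tr(b^2 a^-1 b^2 a) = tr(b^2 a b^2) * tr(a) - tr(b^2 a b^2 a)   [inverse elimination on a] = x*y^3*z - x^2*y^2 - y^2*z^2 + 2
tr(a^-1 b^2 a^-1 b^2) = tr(b^2 a^-1 b^2) * tr(a) - tr(b^2 a^-1 b^2 a)   [inverse elimination on a] = x^2*y^4 - 2*x*y^3*z - 2*x^2*y^2 + y^2*z^2 + 2*x*y*z + x^2 - 2
tr(b^2 a^-2 b^2 a^-1) = tr(a^-1 b^2 a^-1 b^2) * tr(a) - tr(a^-1 b^2 a^-1 b^2 a)   [inverse elimination on a] = x^3*y^4 - 2*x^2*y^3*z - 2*x^3*y^2 - x*y^4 + x*y^2*z^2 + 2*x^2*y*z + y^3*z + x^3 + 3*x*y^2 - 2*y*z - 3*x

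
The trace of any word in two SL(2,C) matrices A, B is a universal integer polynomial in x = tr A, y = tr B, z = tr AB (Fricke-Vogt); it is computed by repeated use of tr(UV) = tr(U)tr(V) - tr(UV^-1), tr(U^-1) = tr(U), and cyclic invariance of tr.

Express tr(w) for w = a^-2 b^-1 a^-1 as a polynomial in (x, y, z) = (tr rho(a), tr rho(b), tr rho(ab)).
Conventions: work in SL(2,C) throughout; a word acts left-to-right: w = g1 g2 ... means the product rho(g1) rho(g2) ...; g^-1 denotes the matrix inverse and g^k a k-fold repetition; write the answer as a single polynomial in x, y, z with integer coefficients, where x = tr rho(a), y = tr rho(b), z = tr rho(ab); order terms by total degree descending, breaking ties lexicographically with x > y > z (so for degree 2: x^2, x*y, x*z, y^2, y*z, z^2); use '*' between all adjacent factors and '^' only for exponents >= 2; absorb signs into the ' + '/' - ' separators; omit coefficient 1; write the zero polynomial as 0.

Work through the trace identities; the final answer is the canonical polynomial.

x^2*z - x*y - z

tr(a^-1) = tr(a) = x
use: tr(a^-2) = tr(a^-1) * tr(a) - tr(1)  (eliminate a^-1) = x^2 - 2
tr(a^-3) = tr(a^-2) * tr(a) - tr(a^-1)  (eliminate a^-1) = x^3 - 3*x
apply: tr(a^-1 b) = tr(b) * tr(a) - tr(b a)  (eliminate a^-1) = x*y - z
use: tr(b a^-2) = tr(a^-1 b) * tr(a) - tr(a^-1 b a)  (eliminate a^-1) = x^2*y - x*z - y
use: tr(a^-3 b) = tr(b a^-2) * tr(a) - tr(b a^-1)  (eliminate a^-1) = x^3*y - x^2*z - 2*x*y + z
tr(a^-2 b^-1 a^-1) = tr(a^-3) * tr(b) - tr(a^-3 b)  (eliminate b^-1) = x^2*z - x*y - z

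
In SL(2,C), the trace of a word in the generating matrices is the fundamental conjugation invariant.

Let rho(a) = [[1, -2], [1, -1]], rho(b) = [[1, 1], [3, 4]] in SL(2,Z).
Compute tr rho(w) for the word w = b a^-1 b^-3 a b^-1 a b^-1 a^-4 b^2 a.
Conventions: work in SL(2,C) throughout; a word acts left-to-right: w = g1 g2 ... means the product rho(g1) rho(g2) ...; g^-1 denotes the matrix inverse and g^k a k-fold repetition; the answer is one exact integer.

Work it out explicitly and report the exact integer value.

-130583

rho(b) = [[1, 1], [3, 4]]
... * rho(a^-1) = [[-1, 2], [-1, 1]]  ->  [[-2, 3], [-7, 10]]
... * rho(b^-1) = [[4, -1], [-3, 1]]  ->  [[-17, 5], [-58, 17]]
... * rho(b^-1) = [[4, -1], [-3, 1]]  ->  [[-83, 22], [-283, 75]]
... * rho(b^-1) = [[4, -1], [-3, 1]]  ->  [[-398, 105], [-1357, 358]]
... * rho(a) = [[1, -2], [1, -1]]  ->  [[-293, 691], [-999, 2356]]
... * rho(b^-1) = [[4, -1], [-3, 1]]  ->  [[-3245, 984], [-11064, 3355]]
... * rho(a) = [[1, -2], [1, -1]]  ->  [[-2261, 5506], [-7709, 18773]]
... * rho(b^-1) = [[4, -1], [-3, 1]]  ->  [[-25562, 7767], [-87155, 26482]]
... * rho(a^-1) = [[-1, 2], [-1, 1]]  ->  [[17795, -43357], [60673, -147828]]
... * rho(a^-1) = [[-1, 2], [-1, 1]]  ->  [[25562, -7767], [87155, -26482]]
... * rho(a^-1) = [[-1, 2], [-1, 1]]  ->  [[-17795, 43357], [-60673, 147828]]
... * rho(a^-1) = [[-1, 2], [-1, 1]]  ->  [[-25562, 7767], [-87155, 26482]]
... * rho(b) = [[1, 1], [3, 4]]  ->  [[-2261, 5506], [-7709, 18773]]
... * rho(b) = [[1, 1], [3, 4]]  ->  [[14257, 19763], [48610, 67383]]
... * rho(a) = [[1, -2], [1, -1]]  ->  [[34020, -48277], [115993, -164603]]
tr = 34020 + -164603 = -130583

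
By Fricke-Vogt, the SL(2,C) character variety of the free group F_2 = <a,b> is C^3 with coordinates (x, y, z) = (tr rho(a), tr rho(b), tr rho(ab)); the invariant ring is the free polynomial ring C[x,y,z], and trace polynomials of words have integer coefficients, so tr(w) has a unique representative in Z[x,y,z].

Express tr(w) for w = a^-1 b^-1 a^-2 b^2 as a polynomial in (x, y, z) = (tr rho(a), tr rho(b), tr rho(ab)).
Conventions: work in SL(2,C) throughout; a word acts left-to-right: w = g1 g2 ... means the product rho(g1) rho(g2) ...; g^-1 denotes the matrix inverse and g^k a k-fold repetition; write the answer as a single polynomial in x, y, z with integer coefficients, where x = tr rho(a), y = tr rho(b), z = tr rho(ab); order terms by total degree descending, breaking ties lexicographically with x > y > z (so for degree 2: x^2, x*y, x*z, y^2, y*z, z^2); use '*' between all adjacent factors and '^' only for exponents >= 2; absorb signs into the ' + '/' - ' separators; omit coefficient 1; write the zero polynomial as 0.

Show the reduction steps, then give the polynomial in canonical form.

x^2*y^2*z - x*y^3 - x*y*z^2 - x^2*z + 2*x*y + z

so tr(b a^-1) = tr(b) tr(a) - tr(b a) = x*y - z
reduce: tr(a^-2 b) = tr(b a^-1) tr(a) - tr(b) = x^2*y - x*z - y
reduce: tr(a^2 b) = tr(a) tr(b a) - tr(b) = x*z - y
tr(a^2) = tr(a) tr(a) - tr(1) = x^2 - 2
reduce: tr(a b^2 a) = tr(b) tr(a^2 b) - tr(a^2) = x*y*z - x^2 - y^2 + 2
so tr(a b a b) = tr(a b) tr(a b) - tr(1) = z^2 - 2
tr(a b^2 a b) = tr(b) tr(a b a b) - tr(a b a) = y*z^2 - x*z - y
tr(b^2 a b^-1 a) = tr(a b^2 a) tr(b) - tr(a b^2 a b) = x*y^2*z - x^2*y - y^3 - y*z^2 + x*z + 3*y
reduce: tr(b^2 a b^-1 a^-1) = tr(b^2 a b^-1) tr(a) - tr(b^2 a b^-1 a) = -x*y^2*z + x^2*y + y^3 + y*z^2 - 3*y
tr(b^-1 a^-2 b^2 a) = tr(b^2 a b^-1 a^-1) tr(a) - tr(b^2 a b^-1) = -x^2*y^2*z + x^3*y + x*y^3 + x*y*z^2 - 3*x*y - z
so tr(a^-1 b^-1 a^-2 b^2) = tr(b^-1 a^-2 b^2) tr(a) - tr(b^-1 a^-2 b^2 a) = x^2*y^2*z - x*y^3 - x*y*z^2 - x^2*z + 2*x*y + z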